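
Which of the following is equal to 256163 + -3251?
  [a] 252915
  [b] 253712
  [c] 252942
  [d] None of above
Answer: d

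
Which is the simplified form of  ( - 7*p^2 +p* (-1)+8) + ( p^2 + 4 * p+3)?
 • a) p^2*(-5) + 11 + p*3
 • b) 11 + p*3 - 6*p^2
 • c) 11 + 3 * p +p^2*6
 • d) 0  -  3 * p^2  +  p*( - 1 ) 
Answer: b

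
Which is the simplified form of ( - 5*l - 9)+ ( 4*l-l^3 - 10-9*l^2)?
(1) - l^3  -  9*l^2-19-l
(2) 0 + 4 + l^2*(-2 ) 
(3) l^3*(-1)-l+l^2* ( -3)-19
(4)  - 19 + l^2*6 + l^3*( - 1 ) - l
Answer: 1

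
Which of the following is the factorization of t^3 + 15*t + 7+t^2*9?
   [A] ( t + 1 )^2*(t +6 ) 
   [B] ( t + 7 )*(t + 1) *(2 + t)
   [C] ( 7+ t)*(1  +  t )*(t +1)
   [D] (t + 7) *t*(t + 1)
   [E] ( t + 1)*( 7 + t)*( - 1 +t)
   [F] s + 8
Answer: C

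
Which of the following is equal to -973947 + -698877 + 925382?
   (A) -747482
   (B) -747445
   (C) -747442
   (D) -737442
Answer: C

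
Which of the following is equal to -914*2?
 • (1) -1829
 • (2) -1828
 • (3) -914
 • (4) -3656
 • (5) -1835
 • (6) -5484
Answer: 2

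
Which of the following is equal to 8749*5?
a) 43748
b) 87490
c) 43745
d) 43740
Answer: c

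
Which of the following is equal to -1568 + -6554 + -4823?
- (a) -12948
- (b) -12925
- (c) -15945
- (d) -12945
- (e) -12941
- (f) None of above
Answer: d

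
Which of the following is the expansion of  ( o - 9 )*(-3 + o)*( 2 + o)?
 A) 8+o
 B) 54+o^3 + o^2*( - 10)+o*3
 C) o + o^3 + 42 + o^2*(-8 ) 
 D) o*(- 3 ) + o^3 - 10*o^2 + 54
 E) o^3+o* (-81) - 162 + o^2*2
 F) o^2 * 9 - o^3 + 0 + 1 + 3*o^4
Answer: B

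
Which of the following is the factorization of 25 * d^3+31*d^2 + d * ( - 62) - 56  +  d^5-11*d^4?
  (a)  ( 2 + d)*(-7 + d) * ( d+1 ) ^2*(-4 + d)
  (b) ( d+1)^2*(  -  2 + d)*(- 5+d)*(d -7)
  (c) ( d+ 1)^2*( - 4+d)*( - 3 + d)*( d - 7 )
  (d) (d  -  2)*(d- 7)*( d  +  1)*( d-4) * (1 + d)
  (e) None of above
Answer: d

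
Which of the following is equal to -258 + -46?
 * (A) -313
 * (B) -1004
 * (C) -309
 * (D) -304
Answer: D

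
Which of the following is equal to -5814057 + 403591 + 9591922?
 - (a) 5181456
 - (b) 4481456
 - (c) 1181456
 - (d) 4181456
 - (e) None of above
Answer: d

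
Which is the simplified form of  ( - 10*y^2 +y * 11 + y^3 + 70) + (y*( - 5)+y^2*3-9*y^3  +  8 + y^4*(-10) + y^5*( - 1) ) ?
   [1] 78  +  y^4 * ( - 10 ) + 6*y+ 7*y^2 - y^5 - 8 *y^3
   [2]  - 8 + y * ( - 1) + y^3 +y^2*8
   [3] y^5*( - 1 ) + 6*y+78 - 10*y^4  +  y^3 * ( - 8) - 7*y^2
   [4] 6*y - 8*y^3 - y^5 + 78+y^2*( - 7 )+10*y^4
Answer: 3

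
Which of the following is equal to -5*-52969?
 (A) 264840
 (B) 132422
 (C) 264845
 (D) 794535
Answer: C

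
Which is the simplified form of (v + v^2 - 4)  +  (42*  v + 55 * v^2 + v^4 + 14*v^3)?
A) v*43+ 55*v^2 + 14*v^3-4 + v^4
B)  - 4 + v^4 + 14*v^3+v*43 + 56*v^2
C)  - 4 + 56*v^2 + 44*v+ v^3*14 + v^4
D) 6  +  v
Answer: B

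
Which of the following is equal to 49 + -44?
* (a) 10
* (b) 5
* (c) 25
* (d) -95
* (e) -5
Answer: b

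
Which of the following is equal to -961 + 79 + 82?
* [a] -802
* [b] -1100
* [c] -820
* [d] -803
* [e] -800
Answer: e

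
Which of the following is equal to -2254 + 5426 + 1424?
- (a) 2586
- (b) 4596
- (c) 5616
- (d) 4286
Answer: b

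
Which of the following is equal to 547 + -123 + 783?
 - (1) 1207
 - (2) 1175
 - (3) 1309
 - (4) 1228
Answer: 1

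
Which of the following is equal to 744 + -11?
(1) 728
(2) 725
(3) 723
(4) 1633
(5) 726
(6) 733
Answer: 6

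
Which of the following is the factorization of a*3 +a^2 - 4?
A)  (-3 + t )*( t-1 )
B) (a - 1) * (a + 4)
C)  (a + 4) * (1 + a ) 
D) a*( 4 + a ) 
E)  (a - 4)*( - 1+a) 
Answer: B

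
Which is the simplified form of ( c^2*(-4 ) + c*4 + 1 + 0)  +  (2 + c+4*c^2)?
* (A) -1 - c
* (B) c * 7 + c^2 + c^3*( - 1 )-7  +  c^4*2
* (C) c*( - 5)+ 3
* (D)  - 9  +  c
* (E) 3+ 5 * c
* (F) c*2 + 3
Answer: E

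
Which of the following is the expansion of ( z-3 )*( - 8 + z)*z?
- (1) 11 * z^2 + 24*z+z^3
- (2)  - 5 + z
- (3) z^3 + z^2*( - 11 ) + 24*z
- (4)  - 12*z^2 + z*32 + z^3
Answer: 3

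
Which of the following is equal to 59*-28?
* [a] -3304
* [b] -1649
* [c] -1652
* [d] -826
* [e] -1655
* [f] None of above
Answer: c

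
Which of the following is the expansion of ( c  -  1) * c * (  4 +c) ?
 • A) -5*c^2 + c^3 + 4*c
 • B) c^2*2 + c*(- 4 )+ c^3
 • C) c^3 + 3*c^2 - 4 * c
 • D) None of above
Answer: C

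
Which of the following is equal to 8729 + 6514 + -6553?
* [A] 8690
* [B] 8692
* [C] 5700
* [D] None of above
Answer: A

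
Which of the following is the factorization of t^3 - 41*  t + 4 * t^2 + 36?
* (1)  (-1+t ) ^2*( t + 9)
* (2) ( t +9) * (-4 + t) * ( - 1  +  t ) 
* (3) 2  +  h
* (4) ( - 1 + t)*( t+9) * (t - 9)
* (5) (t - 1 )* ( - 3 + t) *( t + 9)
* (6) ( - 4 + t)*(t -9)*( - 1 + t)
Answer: 2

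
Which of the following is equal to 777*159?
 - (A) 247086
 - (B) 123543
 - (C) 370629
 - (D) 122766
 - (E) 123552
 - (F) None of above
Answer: B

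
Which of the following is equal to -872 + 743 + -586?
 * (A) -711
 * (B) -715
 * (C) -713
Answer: B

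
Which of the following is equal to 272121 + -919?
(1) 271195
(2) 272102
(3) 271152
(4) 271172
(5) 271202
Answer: 5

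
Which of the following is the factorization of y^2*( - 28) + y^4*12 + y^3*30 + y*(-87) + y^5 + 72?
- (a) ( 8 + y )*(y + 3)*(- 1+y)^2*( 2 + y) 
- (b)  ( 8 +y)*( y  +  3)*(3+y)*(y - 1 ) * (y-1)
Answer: b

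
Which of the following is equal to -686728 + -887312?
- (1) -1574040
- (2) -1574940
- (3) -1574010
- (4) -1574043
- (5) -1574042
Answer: 1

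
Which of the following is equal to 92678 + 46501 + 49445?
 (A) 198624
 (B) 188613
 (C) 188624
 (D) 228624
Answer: C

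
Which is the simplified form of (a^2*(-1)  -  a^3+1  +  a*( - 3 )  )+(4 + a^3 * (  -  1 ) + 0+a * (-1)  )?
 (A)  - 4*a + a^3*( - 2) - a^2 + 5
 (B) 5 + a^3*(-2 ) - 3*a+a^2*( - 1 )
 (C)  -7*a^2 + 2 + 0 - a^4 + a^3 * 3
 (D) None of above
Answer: A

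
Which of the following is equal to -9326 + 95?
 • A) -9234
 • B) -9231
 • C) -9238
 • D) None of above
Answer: B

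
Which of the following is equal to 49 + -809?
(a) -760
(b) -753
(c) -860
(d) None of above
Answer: a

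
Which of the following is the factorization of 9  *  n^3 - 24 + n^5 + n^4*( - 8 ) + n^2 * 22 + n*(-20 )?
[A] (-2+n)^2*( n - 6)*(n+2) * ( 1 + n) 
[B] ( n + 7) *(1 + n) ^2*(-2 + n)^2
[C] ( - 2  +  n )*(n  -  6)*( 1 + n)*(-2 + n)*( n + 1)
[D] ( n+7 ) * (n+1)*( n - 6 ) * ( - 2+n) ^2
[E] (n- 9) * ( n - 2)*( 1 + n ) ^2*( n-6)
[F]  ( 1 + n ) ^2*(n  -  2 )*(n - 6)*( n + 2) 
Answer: C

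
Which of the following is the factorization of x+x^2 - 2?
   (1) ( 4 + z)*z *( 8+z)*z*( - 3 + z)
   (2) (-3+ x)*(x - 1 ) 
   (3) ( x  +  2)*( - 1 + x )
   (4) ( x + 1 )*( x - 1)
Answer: 3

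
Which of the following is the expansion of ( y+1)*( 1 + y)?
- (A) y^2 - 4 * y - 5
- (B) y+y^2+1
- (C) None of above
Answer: C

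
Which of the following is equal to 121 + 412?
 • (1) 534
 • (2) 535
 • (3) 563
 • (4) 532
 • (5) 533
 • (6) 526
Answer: 5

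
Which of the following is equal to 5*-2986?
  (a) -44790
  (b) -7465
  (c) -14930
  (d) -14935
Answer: c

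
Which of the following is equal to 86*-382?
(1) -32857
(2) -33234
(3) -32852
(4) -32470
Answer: 3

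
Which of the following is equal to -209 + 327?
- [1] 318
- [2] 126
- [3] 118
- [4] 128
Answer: 3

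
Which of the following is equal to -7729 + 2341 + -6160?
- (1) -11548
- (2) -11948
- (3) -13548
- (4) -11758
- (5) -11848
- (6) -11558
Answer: 1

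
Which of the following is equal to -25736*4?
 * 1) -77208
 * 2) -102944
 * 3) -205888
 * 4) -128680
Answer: 2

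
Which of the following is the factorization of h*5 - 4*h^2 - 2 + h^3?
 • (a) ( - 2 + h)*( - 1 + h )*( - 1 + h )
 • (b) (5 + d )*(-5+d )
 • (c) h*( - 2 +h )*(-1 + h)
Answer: a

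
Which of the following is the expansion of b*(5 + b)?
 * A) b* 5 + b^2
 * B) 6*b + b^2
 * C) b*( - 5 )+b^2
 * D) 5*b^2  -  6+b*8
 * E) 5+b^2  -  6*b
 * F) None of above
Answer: A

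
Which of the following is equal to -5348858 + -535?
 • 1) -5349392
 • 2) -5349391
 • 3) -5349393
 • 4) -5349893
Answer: 3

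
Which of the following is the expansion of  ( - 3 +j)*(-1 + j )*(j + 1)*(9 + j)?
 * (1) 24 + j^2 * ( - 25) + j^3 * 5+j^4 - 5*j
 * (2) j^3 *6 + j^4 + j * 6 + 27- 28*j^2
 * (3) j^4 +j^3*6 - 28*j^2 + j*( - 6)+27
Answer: 3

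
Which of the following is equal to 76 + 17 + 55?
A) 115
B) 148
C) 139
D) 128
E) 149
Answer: B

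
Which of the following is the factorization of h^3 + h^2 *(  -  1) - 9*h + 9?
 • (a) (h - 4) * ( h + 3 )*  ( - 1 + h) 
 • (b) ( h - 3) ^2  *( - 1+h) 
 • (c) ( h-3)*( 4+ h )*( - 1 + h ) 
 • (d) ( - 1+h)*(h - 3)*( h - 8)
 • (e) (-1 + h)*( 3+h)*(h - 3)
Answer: e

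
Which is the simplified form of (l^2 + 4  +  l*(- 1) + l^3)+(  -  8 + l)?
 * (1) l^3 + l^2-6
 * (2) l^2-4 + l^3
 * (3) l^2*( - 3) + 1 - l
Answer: 2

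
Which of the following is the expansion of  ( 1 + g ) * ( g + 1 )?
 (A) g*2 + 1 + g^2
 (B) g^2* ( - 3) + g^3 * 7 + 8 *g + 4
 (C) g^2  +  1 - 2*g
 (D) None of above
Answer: A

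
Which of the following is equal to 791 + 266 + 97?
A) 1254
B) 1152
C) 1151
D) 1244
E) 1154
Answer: E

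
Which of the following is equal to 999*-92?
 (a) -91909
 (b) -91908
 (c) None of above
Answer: b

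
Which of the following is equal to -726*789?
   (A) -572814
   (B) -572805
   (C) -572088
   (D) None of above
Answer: A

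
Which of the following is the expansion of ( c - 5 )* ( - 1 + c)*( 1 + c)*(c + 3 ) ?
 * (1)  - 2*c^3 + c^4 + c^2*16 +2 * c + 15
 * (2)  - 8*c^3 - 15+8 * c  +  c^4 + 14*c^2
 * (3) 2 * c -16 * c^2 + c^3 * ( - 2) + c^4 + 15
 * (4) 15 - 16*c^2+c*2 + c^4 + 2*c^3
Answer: 3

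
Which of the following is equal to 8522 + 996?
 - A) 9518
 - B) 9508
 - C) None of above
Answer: A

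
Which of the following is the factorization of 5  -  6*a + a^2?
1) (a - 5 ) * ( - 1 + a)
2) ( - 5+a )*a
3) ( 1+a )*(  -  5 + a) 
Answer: 1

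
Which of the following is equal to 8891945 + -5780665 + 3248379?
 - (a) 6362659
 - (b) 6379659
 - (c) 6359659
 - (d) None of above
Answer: c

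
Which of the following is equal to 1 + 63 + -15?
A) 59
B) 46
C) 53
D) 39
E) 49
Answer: E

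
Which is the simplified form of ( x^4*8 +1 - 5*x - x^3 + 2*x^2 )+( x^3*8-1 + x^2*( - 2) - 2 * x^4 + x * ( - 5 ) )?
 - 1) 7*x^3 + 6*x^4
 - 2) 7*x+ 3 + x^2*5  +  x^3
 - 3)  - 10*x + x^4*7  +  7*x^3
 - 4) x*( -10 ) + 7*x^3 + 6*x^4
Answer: 4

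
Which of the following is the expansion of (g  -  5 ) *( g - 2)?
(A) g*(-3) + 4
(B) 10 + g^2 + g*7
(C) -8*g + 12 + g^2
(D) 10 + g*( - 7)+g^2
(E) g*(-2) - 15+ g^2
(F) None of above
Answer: D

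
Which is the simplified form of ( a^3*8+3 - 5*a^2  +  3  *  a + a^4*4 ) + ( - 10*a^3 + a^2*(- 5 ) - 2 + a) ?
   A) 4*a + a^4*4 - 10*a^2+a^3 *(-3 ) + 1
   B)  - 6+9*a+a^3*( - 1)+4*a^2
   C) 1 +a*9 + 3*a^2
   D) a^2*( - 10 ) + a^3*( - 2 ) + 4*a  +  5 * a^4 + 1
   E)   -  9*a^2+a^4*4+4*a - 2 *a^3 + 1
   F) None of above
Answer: F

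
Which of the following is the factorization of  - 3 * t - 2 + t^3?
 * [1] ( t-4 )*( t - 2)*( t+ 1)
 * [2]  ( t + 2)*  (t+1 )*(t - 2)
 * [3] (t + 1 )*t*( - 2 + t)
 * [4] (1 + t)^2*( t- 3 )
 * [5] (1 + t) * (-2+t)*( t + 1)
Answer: 5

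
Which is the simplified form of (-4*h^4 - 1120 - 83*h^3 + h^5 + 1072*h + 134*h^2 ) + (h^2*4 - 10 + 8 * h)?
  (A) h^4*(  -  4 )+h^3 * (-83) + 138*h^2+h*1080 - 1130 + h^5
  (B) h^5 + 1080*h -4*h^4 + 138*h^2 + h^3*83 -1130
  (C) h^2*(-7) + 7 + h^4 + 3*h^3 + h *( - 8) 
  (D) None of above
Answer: A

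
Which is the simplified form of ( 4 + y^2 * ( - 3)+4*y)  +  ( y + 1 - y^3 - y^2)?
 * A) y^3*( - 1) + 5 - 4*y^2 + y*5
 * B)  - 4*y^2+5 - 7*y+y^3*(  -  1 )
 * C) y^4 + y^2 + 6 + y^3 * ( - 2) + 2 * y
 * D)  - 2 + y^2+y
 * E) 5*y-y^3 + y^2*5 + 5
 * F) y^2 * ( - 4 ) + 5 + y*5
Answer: A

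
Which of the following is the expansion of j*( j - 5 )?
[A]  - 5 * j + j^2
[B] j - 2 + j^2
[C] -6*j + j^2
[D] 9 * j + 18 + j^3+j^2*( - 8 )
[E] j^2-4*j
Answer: A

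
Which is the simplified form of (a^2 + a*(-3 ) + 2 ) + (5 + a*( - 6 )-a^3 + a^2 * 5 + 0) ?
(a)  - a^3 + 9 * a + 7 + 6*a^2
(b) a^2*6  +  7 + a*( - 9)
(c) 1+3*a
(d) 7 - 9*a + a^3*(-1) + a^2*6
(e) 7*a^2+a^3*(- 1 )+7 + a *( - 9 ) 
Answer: d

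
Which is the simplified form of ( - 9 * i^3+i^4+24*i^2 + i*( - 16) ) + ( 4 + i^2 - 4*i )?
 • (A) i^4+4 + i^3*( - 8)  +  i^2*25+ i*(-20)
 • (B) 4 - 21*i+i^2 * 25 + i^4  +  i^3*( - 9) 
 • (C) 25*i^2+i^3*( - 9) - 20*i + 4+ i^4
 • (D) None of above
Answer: C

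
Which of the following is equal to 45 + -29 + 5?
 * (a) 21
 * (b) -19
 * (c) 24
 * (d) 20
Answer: a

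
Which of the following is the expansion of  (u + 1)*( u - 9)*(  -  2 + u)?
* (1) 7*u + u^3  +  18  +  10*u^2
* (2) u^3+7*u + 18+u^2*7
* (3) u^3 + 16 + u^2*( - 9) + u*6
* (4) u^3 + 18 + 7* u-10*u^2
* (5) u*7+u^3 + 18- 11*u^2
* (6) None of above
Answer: 4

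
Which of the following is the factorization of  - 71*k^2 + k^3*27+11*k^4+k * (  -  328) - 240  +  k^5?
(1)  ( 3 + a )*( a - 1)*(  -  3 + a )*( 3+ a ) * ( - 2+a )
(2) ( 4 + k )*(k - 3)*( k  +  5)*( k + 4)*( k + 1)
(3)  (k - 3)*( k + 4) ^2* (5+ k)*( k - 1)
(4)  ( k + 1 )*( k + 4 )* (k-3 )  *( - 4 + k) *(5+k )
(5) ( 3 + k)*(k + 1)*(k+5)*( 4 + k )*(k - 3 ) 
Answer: 2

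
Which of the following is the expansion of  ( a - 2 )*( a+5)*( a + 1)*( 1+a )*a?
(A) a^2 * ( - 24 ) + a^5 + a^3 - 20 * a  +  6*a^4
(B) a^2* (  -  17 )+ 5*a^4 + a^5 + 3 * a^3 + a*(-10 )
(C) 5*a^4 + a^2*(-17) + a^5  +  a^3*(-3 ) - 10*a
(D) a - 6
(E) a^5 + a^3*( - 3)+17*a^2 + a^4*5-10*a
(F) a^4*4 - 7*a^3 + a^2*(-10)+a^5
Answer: C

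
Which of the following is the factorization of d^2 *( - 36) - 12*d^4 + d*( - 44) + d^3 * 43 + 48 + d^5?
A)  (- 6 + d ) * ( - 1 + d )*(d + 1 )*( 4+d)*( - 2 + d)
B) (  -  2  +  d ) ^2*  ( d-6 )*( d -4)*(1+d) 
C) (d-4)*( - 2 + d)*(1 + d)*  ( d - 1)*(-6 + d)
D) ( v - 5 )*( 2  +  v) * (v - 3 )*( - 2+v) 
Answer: C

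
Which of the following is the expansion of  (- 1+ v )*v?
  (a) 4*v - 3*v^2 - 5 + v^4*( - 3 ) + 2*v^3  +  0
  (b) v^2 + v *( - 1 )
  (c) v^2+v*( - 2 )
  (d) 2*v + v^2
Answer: b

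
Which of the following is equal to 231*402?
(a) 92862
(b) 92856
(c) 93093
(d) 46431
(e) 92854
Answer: a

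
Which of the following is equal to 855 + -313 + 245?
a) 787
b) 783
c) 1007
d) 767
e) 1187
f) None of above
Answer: a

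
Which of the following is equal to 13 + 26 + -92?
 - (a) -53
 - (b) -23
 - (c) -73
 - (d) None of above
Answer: a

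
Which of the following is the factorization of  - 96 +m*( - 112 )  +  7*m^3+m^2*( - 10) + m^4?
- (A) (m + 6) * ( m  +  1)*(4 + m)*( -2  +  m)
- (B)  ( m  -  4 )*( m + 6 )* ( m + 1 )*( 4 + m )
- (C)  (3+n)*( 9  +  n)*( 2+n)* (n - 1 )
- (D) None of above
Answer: B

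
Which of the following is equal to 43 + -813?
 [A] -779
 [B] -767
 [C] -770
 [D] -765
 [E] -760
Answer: C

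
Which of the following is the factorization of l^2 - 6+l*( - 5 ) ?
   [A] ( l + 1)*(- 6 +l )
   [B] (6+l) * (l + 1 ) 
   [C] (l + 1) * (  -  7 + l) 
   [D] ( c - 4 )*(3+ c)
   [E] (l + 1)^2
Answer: A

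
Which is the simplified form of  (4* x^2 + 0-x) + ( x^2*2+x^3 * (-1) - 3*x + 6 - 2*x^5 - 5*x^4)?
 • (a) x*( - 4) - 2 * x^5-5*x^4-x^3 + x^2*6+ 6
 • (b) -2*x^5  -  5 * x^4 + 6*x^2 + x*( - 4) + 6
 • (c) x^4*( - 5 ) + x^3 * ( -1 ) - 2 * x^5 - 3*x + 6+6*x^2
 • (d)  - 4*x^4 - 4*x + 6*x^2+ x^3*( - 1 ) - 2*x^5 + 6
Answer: a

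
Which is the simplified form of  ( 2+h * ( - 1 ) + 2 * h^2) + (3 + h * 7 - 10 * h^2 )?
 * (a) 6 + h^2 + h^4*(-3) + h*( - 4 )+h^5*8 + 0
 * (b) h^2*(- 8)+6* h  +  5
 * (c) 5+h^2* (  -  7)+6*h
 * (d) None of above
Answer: b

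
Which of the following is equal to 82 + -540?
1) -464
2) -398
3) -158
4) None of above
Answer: 4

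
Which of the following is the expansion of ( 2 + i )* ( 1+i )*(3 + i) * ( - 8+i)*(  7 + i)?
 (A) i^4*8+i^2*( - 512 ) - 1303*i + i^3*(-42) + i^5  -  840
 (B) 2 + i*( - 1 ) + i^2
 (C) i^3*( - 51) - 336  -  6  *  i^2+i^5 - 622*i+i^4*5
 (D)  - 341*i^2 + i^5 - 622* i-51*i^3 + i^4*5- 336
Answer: D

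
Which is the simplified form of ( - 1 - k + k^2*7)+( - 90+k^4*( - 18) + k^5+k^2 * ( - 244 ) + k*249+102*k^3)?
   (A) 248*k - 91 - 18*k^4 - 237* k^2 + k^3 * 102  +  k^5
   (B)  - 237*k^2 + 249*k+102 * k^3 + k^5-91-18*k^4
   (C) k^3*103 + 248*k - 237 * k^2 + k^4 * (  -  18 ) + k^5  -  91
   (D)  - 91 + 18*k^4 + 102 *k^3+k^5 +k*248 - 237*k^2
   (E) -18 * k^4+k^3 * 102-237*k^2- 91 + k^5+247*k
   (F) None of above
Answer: A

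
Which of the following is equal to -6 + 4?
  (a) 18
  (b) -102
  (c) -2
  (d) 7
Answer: c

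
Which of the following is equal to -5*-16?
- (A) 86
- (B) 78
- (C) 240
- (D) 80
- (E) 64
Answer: D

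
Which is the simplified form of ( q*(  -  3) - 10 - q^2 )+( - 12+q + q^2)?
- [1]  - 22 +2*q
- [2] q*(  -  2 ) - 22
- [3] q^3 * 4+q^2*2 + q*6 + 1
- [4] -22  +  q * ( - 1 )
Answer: 2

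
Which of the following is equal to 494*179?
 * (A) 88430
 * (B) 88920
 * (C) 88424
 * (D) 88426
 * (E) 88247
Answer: D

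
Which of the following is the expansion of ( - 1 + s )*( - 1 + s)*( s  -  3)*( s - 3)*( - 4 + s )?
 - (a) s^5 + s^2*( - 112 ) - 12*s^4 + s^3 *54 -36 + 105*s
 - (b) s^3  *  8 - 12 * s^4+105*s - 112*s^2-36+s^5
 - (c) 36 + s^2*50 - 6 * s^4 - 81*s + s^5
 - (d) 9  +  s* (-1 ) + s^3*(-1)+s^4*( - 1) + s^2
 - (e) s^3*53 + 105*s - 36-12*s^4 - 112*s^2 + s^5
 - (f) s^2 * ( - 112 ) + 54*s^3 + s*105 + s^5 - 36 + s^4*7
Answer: a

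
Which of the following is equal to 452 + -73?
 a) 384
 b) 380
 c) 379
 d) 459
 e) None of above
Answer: c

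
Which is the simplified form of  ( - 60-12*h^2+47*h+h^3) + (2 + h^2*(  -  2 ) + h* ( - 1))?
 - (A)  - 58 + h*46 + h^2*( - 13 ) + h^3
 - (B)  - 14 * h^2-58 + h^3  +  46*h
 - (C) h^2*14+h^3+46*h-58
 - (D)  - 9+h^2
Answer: B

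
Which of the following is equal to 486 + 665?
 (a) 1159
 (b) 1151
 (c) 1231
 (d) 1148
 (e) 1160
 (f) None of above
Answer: b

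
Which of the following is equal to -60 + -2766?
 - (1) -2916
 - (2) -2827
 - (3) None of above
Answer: 3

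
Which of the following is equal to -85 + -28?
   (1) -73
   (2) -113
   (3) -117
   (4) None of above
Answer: 2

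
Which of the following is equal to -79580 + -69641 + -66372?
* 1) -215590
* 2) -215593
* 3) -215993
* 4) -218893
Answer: 2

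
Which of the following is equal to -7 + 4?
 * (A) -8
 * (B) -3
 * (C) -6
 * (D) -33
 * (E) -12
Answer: B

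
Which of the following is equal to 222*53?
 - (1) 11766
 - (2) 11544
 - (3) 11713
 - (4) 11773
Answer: 1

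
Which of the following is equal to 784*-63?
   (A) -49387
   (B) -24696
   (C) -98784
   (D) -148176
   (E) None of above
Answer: E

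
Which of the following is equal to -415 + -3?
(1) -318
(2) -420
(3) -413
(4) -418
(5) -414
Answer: 4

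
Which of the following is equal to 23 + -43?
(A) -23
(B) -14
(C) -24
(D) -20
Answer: D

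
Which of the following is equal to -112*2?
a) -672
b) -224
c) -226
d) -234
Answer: b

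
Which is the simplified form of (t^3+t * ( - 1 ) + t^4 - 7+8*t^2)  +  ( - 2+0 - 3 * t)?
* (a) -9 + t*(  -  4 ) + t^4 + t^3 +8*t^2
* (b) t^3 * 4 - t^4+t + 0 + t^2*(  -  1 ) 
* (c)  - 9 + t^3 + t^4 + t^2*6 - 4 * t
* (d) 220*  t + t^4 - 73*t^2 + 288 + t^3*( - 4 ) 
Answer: a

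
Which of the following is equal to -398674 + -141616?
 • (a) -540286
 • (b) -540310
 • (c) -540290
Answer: c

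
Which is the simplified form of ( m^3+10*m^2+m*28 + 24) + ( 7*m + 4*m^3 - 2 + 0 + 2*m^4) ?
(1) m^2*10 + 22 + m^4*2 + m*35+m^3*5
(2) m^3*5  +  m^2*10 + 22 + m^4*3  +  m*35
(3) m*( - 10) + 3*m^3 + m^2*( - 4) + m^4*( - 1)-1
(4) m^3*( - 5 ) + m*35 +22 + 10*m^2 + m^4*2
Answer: 1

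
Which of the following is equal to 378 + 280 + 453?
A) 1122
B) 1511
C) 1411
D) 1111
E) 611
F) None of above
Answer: D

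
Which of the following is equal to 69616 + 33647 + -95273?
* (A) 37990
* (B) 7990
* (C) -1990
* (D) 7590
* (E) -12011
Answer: B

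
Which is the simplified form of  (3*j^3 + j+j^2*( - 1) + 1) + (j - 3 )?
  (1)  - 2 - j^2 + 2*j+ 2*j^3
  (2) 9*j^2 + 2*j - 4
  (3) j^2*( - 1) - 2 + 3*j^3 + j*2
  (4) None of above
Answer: 3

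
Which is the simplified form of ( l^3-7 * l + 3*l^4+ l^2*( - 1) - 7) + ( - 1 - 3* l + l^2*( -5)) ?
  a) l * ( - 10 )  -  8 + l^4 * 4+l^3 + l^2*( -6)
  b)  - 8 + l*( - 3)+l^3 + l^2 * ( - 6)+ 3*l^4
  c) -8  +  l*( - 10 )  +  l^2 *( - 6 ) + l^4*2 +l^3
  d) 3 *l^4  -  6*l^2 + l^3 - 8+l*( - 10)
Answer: d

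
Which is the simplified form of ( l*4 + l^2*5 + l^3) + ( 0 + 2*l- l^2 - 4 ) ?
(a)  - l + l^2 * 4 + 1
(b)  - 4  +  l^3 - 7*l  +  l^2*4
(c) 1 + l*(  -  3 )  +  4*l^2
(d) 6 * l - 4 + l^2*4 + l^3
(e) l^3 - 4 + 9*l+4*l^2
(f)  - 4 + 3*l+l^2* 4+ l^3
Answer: d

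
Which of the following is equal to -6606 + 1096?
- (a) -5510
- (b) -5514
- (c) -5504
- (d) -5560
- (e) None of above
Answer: a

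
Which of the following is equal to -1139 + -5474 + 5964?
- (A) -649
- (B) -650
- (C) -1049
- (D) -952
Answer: A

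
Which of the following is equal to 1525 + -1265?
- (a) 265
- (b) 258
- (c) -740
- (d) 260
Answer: d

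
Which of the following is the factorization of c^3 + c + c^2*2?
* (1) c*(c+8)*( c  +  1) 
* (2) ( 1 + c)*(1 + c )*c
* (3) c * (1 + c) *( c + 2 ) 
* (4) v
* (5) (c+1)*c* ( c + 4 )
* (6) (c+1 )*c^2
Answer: 2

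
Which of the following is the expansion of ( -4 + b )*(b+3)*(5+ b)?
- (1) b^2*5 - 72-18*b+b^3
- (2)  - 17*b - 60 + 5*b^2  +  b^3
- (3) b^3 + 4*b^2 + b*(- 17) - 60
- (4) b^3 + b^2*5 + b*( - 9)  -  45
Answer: 3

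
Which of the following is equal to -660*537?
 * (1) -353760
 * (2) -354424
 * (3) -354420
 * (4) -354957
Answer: 3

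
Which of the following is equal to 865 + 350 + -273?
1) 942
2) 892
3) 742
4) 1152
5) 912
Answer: 1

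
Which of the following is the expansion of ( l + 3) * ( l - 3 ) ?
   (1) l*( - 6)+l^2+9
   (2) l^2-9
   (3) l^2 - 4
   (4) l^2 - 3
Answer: 2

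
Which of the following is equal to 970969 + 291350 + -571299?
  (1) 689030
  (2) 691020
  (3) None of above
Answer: 2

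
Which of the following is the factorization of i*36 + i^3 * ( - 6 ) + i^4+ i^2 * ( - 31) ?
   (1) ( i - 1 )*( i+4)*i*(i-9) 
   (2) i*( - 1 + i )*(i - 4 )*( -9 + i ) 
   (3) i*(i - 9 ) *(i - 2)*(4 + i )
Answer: 1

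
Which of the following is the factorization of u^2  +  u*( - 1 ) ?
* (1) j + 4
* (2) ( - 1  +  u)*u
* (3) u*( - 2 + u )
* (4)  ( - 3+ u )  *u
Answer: 2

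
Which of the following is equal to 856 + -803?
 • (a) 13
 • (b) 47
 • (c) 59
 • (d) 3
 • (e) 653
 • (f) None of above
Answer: f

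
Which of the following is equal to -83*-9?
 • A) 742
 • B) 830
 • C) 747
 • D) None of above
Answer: C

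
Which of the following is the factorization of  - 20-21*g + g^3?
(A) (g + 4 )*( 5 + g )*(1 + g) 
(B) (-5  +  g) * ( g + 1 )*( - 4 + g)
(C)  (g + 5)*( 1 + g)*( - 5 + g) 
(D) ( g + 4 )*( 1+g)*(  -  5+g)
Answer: D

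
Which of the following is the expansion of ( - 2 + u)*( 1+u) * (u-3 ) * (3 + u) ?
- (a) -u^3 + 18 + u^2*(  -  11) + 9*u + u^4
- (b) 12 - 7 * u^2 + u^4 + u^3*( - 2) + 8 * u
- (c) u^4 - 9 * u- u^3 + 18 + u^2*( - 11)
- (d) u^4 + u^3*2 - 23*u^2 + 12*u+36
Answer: a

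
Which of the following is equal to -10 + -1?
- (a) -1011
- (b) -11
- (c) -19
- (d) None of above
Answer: b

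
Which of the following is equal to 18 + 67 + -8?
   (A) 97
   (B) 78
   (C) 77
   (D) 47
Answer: C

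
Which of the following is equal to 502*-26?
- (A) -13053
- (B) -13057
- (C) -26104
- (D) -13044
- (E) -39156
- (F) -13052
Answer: F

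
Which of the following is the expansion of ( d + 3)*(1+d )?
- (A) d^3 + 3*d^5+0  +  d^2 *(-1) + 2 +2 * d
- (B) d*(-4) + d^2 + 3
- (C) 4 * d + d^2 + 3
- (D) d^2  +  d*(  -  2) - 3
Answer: C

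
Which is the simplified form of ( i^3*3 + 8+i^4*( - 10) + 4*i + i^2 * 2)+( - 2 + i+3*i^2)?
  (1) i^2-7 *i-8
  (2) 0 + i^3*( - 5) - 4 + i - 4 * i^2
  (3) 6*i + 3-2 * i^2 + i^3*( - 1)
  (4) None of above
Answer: 4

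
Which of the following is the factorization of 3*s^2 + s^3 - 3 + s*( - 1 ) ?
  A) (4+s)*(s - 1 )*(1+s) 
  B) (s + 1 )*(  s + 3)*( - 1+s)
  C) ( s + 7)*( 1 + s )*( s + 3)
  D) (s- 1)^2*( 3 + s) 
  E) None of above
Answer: B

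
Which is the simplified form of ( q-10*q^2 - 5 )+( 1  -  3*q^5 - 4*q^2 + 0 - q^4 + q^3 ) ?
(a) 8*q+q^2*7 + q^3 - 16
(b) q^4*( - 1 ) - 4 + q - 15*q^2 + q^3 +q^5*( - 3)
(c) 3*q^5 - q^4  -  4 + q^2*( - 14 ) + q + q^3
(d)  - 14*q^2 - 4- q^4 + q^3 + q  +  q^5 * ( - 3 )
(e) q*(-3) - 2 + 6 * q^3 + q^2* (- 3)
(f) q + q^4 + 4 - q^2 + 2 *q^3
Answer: d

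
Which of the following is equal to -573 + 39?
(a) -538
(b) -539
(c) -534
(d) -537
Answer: c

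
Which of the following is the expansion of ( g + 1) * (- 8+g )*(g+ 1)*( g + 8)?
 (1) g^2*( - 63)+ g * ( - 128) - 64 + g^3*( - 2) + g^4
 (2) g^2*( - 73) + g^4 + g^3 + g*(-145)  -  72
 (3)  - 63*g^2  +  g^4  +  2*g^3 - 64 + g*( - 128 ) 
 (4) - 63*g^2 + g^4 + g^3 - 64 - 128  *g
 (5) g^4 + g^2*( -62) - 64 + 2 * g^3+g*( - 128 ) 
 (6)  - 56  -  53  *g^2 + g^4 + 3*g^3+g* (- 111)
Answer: 3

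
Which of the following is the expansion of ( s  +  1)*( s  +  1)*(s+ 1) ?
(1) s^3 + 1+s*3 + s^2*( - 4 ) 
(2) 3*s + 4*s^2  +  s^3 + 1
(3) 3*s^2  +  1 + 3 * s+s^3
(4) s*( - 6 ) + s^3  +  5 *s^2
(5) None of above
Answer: 3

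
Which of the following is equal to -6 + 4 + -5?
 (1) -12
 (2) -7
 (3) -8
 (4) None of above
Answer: 2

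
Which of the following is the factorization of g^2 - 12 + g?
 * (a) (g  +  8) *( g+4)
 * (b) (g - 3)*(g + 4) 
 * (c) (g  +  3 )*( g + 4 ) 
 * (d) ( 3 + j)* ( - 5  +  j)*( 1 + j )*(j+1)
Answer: b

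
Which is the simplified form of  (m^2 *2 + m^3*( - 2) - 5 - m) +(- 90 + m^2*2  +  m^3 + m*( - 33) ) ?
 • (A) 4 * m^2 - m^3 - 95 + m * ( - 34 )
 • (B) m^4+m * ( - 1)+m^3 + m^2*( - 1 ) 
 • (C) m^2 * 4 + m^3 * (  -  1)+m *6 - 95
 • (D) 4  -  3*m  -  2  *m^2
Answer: A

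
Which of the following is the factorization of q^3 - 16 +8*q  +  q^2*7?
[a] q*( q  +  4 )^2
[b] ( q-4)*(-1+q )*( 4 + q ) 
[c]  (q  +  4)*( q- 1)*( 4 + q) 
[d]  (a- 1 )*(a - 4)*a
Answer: c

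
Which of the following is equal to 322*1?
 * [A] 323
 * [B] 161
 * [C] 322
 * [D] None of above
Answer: C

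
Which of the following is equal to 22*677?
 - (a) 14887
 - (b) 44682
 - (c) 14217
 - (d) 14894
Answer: d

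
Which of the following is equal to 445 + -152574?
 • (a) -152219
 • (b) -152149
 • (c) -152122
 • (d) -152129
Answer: d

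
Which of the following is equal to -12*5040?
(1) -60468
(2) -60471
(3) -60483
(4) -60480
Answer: 4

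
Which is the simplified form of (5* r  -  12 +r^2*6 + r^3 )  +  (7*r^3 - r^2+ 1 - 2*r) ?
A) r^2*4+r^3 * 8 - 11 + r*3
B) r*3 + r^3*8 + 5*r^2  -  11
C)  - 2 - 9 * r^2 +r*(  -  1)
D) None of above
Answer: B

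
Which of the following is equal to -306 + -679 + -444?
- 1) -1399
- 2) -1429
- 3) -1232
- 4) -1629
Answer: 2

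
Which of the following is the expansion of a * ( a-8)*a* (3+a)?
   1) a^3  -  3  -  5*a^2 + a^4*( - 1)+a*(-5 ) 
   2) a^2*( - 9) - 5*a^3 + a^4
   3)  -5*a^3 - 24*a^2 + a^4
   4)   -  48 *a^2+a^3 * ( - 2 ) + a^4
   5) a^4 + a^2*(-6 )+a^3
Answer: 3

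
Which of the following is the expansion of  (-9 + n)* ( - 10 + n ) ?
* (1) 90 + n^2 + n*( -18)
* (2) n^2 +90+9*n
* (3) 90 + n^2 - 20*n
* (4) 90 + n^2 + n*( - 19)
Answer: 4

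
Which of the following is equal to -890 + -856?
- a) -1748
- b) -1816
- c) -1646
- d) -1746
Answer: d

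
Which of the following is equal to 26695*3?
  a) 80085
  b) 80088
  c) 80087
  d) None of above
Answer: a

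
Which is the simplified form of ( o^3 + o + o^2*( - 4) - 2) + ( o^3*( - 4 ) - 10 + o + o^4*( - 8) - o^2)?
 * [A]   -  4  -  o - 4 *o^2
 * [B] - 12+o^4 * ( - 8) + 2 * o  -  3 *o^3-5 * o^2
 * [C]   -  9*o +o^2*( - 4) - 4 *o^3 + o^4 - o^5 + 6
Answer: B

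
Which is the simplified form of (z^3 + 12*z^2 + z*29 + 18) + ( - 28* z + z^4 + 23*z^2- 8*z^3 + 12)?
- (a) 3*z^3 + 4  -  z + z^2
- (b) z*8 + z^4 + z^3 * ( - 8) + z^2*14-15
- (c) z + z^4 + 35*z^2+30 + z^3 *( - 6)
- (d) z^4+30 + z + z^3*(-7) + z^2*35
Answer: d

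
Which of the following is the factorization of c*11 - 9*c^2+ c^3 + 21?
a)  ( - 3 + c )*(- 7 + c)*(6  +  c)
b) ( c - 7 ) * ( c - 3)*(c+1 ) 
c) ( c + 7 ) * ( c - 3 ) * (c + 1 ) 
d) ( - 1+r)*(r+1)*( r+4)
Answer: b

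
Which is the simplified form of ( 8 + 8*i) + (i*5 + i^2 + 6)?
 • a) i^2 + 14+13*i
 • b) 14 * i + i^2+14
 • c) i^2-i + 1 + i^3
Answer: a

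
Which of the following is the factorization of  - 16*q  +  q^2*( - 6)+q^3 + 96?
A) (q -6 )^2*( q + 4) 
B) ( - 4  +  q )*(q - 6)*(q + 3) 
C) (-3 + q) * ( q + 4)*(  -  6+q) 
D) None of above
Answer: D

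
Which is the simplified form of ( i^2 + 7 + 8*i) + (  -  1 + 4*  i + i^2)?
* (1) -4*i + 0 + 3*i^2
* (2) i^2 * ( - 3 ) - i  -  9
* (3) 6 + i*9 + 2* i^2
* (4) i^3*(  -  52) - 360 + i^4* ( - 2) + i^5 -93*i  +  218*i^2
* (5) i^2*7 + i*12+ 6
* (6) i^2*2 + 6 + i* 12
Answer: 6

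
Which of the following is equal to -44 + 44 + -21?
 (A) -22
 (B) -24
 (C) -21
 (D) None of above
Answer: C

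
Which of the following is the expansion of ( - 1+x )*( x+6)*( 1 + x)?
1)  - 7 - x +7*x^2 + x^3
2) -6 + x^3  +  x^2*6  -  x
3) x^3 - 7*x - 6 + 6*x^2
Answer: 2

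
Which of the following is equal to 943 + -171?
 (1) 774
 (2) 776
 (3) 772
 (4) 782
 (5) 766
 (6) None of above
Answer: 3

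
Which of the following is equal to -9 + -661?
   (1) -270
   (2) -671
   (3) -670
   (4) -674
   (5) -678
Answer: 3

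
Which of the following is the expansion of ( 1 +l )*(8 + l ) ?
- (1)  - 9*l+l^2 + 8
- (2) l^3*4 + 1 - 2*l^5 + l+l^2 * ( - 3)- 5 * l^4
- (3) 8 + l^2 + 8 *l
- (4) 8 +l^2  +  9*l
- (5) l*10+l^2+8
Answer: 4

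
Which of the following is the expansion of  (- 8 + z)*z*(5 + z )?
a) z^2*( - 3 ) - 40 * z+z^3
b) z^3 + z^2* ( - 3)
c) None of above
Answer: a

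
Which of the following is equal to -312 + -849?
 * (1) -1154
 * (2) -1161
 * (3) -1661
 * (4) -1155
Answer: 2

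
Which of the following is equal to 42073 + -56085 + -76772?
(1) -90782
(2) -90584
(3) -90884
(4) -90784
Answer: 4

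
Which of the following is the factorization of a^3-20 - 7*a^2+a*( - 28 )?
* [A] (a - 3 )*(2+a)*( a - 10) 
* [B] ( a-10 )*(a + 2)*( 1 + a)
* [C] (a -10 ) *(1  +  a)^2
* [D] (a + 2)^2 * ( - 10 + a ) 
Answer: B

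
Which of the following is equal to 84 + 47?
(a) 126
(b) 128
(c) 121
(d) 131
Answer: d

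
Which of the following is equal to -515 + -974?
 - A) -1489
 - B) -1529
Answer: A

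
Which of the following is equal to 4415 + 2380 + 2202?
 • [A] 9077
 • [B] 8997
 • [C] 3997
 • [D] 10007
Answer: B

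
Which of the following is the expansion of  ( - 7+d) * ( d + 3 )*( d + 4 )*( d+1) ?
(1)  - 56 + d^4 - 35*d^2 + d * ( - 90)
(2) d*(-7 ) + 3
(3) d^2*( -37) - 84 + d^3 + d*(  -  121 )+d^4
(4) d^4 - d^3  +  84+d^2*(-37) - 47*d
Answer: 3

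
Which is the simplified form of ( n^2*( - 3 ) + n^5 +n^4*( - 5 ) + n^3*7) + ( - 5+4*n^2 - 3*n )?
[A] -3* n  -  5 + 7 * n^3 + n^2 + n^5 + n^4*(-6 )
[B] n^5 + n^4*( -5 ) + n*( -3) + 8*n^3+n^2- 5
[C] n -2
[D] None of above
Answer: D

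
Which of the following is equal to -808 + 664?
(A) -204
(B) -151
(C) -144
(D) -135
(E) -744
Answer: C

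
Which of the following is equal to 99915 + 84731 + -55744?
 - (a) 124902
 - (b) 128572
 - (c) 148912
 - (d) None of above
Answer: d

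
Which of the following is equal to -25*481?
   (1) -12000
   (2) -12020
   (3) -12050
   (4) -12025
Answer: 4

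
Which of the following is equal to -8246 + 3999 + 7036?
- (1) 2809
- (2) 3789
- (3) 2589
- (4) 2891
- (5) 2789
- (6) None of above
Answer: 5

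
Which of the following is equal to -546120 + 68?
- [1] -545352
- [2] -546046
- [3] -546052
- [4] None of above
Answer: 3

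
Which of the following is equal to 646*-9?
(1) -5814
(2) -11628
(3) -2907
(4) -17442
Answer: 1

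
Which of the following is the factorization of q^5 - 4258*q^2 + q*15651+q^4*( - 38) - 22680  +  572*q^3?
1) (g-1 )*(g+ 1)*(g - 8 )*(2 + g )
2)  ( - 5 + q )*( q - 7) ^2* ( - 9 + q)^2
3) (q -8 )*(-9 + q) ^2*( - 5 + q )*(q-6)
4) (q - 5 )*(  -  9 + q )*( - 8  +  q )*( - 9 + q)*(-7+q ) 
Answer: 4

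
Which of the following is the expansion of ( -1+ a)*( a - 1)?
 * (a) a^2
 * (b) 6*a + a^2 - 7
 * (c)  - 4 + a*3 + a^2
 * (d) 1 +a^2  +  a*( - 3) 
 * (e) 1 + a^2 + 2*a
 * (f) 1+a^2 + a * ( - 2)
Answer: f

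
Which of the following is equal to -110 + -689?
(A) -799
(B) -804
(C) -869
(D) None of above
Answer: A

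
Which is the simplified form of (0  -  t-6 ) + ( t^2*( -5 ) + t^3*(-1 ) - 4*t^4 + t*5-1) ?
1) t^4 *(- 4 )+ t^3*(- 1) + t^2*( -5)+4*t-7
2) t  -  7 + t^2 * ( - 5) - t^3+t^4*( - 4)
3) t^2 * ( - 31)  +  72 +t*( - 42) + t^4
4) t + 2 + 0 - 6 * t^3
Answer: 1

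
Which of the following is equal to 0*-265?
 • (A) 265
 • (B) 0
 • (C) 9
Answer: B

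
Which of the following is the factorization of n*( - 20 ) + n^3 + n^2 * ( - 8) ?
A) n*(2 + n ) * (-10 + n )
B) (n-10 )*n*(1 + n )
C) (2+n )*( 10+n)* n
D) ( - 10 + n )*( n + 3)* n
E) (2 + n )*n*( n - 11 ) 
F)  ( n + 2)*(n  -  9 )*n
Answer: A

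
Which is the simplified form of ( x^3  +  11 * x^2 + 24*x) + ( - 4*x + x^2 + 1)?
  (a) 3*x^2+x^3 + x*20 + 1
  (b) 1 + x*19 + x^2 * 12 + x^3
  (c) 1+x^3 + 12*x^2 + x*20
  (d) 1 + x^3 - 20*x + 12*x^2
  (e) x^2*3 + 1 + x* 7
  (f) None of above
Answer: c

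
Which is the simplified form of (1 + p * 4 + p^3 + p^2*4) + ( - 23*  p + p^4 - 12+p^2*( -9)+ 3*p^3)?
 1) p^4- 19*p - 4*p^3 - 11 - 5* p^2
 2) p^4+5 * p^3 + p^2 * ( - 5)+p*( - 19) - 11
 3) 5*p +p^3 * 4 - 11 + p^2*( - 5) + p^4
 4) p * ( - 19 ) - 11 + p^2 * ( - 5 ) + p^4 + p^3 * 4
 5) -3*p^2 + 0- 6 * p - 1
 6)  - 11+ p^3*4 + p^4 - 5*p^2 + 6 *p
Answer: 4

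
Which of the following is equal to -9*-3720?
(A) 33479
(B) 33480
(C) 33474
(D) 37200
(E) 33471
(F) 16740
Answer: B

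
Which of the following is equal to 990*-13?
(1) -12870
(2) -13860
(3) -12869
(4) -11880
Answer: 1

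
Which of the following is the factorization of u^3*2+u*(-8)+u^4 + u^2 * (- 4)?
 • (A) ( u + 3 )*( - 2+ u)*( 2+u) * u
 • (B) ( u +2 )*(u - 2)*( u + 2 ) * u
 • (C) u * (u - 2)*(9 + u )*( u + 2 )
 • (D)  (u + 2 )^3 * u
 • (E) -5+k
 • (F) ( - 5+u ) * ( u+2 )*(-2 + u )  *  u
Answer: B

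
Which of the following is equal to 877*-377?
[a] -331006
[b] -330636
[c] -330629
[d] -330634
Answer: c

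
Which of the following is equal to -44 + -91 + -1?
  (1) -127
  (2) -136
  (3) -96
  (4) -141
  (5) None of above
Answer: 2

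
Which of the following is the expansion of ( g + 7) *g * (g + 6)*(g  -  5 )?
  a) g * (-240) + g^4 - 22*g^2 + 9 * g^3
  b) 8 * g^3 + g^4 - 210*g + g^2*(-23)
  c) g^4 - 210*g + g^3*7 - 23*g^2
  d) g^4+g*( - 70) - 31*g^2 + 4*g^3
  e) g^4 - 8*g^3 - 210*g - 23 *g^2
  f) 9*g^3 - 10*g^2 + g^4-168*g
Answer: b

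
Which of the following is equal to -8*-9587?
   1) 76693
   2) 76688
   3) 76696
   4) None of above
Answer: 3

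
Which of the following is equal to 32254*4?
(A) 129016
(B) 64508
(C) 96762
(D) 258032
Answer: A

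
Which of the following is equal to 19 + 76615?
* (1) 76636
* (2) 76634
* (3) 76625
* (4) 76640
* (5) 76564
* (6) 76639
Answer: 2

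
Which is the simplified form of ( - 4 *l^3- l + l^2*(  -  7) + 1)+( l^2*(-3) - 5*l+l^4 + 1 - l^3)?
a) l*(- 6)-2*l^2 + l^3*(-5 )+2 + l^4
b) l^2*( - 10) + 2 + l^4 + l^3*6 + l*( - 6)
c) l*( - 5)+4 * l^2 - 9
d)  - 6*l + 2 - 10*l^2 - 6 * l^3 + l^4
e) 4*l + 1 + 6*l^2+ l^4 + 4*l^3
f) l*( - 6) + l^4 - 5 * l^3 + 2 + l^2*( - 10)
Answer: f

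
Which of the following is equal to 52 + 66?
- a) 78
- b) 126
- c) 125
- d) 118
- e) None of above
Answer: d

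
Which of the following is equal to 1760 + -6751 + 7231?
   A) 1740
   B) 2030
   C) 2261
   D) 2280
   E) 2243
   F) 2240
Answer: F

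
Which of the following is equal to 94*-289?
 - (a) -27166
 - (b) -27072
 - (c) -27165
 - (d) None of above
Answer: a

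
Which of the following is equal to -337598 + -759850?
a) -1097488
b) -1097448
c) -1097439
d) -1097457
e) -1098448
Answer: b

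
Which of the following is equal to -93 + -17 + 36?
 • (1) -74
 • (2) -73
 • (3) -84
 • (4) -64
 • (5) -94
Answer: 1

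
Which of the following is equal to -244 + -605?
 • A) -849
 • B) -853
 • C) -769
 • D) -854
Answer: A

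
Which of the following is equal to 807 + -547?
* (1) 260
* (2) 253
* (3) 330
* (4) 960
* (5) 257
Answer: 1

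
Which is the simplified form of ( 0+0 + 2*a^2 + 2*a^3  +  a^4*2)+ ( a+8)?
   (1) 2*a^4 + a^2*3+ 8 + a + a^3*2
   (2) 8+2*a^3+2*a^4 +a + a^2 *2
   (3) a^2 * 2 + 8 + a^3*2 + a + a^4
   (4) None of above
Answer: 2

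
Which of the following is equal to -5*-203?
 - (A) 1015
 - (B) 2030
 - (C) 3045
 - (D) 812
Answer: A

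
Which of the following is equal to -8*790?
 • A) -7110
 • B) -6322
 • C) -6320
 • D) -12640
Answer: C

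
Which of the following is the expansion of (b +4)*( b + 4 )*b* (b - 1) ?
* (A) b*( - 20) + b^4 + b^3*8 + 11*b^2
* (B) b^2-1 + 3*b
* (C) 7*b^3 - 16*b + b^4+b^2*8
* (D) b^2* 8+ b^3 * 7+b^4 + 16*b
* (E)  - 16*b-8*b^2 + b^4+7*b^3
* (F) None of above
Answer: C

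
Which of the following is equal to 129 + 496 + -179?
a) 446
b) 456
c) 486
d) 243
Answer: a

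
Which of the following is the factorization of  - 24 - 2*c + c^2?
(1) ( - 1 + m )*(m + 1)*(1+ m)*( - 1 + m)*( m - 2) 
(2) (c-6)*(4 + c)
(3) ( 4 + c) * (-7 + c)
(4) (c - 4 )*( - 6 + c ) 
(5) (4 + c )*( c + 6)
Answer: 2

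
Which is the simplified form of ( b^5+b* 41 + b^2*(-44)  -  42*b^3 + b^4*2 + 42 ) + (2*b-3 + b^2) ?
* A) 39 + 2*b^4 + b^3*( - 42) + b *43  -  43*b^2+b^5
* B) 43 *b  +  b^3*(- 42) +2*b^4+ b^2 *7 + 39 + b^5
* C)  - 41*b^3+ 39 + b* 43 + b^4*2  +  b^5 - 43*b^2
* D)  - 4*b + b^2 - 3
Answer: A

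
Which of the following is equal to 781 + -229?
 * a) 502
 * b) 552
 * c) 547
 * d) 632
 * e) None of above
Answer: b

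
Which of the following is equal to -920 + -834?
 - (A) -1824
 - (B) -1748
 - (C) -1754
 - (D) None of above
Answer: C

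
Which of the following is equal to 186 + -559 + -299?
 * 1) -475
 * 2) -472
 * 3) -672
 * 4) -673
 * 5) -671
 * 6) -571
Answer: 3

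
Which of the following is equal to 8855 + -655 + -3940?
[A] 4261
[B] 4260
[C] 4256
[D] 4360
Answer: B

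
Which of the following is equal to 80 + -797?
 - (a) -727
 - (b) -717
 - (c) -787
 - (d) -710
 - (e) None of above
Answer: b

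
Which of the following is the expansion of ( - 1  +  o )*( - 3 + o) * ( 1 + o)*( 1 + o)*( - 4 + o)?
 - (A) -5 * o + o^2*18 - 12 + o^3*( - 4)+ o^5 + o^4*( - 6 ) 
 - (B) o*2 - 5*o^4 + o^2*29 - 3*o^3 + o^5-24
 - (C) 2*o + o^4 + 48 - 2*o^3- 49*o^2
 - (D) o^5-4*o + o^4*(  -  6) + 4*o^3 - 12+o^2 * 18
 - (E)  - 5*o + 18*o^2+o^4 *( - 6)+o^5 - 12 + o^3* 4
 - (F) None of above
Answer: E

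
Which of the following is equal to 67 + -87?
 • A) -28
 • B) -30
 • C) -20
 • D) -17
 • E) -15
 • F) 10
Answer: C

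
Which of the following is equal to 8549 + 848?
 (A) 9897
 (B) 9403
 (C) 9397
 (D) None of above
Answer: C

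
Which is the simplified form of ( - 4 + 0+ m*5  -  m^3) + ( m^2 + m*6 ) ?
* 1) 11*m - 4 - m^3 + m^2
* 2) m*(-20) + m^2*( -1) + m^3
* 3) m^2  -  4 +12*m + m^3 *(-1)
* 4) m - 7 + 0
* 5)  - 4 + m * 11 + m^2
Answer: 1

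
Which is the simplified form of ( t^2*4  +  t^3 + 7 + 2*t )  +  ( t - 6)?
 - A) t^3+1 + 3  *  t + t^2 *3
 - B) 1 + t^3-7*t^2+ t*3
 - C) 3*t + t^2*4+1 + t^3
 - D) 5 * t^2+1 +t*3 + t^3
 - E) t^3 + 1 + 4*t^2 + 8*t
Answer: C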